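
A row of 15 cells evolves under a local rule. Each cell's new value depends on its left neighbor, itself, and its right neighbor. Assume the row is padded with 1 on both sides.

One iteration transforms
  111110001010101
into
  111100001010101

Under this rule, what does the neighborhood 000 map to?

At position 6 the neighborhood is 000; the next row has 0 there.

0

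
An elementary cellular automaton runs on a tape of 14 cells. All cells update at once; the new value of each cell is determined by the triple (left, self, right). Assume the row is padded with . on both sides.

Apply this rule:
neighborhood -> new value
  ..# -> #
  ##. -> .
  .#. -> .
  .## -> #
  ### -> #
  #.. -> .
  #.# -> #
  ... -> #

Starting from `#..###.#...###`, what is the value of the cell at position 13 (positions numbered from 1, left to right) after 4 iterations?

iteration 1: ..###.#..####.
iteration 2: ####.#..####..
iteration 3: ###.#..####..#
iteration 4: ##.#..####..#.
position 13 holds #

#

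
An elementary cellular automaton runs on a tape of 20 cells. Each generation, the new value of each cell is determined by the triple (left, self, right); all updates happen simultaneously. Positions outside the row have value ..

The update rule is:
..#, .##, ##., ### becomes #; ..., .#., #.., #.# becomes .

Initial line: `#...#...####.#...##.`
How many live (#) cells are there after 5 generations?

15

...#...#####....###.
..#...######...####.
.#...#######..#####.
#...########.######.
...#########.######.
count of #: 15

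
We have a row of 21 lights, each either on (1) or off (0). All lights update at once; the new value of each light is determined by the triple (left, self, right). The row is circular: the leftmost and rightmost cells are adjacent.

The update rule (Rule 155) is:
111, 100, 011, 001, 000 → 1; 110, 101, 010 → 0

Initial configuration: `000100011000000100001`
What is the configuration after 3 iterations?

111011110111111011110
110011100111110011100
101111011111101111011

101111011111101111011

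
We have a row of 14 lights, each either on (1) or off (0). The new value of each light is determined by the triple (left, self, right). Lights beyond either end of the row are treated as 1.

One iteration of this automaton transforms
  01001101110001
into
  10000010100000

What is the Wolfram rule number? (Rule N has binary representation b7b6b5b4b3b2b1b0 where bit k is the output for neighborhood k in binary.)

position 8: 111 → 1  (bit 7 = 1)
position 5: 110 → 0  (bit 6 = 0)
position 0: 101 → 1  (bit 5 = 1)
position 2: 100 → 0  (bit 4 = 0)
position 4: 011 → 0  (bit 3 = 0)
position 1: 010 → 0  (bit 2 = 0)
position 3: 001 → 0  (bit 1 = 0)
position 11: 000 → 0  (bit 0 = 0)
bits b7..b0 = 10100000 = 160

160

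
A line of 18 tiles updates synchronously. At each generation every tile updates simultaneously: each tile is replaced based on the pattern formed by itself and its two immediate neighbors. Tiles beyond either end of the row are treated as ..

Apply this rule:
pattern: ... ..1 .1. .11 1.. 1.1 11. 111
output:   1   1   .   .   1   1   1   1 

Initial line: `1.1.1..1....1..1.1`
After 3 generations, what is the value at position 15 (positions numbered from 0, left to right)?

.1.1.11.1111.11.1.
1.1.1.11.1111.11.1
.1.1.1.11.1111.11.
position 15 holds 1

1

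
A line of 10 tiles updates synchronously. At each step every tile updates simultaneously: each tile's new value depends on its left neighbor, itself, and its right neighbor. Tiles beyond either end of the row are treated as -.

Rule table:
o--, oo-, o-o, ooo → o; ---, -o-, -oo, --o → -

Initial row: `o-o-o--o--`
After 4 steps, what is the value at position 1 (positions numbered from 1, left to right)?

-

step 1: -o-o-o--o-
step 2: --o-o-o--o
step 3: ---o-o-o--
step 4: ----o-o-o-
position 1 holds -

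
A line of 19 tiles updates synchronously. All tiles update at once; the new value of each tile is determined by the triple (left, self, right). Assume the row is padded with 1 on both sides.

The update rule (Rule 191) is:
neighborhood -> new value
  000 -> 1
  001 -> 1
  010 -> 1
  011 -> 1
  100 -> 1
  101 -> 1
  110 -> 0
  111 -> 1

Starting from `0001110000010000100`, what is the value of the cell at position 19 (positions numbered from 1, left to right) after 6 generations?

1

1111101111111111111
1111011111111111111
1110111111111111111
1101111111111111111
1011111111111111111
0111111111111111111
position 19 holds 1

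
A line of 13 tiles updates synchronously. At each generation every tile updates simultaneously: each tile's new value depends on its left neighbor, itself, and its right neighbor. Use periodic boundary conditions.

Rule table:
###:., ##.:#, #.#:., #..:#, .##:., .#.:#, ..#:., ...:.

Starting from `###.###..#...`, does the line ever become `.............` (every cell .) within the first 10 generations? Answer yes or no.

no

generation 1: ..#...##.##..
generation 2: ..##...#..##.
generation 3: ...##..##..##
generation 4: #...##..##..#
generation 5: ##...##..##..
generation 6: .##...##..##.
generation 7: ..##...##..##
generation 8: #..##...##..#
generation 9: ##..##...##..
generation 10: .##..##...##.
generation 10 is .##..##...##., still not uniform .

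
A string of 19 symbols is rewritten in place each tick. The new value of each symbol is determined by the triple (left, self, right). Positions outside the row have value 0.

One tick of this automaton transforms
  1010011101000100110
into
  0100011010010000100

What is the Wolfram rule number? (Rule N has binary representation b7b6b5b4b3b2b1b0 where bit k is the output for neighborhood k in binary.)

169

position 6: 111 → 1  (bit 7 = 1)
position 7: 110 → 0  (bit 6 = 0)
position 1: 101 → 1  (bit 5 = 1)
position 3: 100 → 0  (bit 4 = 0)
position 5: 011 → 1  (bit 3 = 1)
position 0: 010 → 0  (bit 2 = 0)
position 4: 001 → 0  (bit 1 = 0)
position 11: 000 → 1  (bit 0 = 1)
bits b7..b0 = 10101001 = 169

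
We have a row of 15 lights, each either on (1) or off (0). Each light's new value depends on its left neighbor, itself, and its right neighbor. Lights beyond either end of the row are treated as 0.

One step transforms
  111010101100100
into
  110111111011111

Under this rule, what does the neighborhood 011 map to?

At position 0 the neighborhood is 011; the next row has 1 there.

1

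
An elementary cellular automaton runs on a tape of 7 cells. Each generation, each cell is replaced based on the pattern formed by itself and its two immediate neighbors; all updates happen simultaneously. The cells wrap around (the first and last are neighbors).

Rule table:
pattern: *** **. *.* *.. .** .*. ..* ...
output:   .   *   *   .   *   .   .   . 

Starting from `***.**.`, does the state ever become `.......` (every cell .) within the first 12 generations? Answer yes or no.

yes

generation 1: *.*****
generation 2: ***....
generation 3: *.*....
generation 4: .*.....
generation 5: .......
all cells are . at generation 5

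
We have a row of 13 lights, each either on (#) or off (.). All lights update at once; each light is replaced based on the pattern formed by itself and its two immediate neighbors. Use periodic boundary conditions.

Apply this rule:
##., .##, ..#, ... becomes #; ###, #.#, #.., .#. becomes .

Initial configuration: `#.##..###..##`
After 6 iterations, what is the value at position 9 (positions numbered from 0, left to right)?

iteration 1: #.##.##.#.##.
iteration 2: ..##.##...##.
iteration 3: ####.##.####.
iteration 4: #..#.##.#..#.
iteration 5: ..#..##...#..
iteration 6: ##..###.##..#
position 9 holds #

#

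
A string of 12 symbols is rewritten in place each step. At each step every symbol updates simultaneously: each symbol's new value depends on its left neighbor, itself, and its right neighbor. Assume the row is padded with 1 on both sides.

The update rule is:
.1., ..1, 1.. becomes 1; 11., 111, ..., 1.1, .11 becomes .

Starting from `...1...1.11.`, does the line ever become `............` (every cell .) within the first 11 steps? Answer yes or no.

step 1: 1.111.11....
step 2: ........1..1
step 3: 1......1111.
step 4: .1....1.....
step 5: .11..111...1
step 6: ...11...1.1.
step 7: 1.1..1.11.1.
step 8: ..1111....1.
step 9: 11....1..11.
step 10: ..1..1111...
step 11: 11111....1.1
step 11 is 11111....1.1, still not uniform .

no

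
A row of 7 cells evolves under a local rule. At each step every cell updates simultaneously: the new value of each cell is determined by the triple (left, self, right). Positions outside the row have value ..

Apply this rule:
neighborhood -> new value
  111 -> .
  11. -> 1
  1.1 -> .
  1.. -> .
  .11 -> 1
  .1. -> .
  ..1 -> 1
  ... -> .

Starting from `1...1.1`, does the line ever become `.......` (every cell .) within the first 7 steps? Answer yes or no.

...1...
..1....
.1.....
1......
.......
all cells are . at step 5

yes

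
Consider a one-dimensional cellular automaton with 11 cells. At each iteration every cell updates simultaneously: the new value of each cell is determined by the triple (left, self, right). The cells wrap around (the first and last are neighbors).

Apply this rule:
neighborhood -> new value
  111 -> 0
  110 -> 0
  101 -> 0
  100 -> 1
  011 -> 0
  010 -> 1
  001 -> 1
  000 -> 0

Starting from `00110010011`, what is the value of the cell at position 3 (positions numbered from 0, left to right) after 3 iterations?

11001111100
00110000011
11001000100
position 3 holds 0

0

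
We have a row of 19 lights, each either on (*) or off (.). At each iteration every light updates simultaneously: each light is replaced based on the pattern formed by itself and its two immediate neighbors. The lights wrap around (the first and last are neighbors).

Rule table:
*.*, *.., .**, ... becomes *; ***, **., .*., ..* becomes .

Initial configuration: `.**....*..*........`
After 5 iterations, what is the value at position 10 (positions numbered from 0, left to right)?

.

.*.***..*..********
*.**..*..*.*.......
.**.*..*..*.******.
.*.*.*..*..**.....*
*.*.*.*..*.*.****..
position 10 holds .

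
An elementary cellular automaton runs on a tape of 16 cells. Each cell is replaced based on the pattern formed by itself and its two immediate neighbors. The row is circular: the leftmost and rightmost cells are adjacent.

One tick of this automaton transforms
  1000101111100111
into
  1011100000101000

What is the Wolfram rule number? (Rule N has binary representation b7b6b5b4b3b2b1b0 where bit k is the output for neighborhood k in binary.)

position 7: 111 → 0  (bit 7 = 0)
position 0: 110 → 1  (bit 6 = 1)
position 5: 101 → 0  (bit 5 = 0)
position 1: 100 → 0  (bit 4 = 0)
position 6: 011 → 0  (bit 3 = 0)
position 4: 010 → 1  (bit 2 = 1)
position 3: 001 → 1  (bit 1 = 1)
position 2: 000 → 1  (bit 0 = 1)
bits b7..b0 = 01000111 = 71

71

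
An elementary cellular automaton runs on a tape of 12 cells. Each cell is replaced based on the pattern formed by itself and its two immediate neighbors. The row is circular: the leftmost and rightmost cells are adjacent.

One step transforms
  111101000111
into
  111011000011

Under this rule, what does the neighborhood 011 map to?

0

At position 9 the neighborhood is 011; the next row has 0 there.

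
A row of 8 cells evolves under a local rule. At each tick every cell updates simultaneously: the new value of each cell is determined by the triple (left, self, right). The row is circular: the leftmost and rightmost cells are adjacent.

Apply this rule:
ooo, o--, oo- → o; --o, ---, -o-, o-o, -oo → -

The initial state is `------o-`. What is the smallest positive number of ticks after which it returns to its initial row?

-------o
o-------
-o------
--o-----
---o----
----o---
-----o--
------o-

8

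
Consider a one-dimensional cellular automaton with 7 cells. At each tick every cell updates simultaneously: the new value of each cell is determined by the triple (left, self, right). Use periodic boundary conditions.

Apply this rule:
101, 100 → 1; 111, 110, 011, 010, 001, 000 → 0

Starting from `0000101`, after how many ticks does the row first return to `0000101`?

7

1000010
0100001
1010000
0101000
0010100
0001010
0000101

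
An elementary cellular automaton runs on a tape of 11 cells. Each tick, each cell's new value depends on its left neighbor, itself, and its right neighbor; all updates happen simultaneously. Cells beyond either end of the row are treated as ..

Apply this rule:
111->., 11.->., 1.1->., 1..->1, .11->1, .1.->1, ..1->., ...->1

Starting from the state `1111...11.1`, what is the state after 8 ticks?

1...11.1..1
111.1..11.1
1...11.1..1  (repeats tick 1; period 2)
tick 8: 111.1..11.1

111.1..11.1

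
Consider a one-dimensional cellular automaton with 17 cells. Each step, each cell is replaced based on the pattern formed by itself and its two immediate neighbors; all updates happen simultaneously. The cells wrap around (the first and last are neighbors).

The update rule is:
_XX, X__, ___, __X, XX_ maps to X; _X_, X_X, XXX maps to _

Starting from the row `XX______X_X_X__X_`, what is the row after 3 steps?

step 1: XXXXXXXX_____XX__
step 2: X______XXXXXXXXXX
step 3: XXXXXXXX_________

XXXXXXXX_________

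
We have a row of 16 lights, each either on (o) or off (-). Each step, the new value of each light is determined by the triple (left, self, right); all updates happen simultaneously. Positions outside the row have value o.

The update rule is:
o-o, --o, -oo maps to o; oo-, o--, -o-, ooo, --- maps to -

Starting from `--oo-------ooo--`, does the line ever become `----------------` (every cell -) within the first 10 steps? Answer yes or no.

no

-oo-------oo---o
oo-------oo---oo
--------oo---oo-
-------oo---oo-o
------oo---oo-oo
-----oo---oo-oo-
----oo---oo-oo-o
---oo---oo-oo-oo
--oo---oo-oo-oo-
-oo---oo-oo-oo-o
step 10 is -oo---oo-oo-oo-o, still not uniform -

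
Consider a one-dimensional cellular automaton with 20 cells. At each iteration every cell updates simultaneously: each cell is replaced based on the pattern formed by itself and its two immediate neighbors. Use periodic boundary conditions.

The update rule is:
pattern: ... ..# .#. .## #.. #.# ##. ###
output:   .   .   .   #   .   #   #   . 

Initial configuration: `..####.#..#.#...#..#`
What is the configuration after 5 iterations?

iteration 1: ..#..##....#........
iteration 2: .....##.............
iteration 3: .....##.............  (fixed point — unchanged through iteration 5)

.....##.............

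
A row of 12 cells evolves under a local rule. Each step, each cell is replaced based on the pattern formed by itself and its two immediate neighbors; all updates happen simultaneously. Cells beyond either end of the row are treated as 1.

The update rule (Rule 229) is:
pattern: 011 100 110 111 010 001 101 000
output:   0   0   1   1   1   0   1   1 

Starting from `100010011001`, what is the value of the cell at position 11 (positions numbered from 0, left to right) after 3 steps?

1

step 1: 101010001000
step 2: 111110101010
step 3: 111111111111
position 11 holds 1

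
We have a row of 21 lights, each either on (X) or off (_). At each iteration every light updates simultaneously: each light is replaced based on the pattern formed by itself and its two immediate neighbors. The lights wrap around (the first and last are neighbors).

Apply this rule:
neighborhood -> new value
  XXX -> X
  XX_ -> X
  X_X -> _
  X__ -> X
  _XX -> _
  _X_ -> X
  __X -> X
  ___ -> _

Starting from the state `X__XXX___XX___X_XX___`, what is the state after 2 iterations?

XXX_XXX_X_XX_XX__XX_X
XXX__XX_X__X__XXX_X__

XXX__XX_X__X__XXX_X__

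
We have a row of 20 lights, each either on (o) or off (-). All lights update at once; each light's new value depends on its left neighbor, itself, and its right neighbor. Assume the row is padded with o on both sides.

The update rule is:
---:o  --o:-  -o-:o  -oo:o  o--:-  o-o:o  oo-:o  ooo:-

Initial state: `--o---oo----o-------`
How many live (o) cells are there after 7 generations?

14

--o-o-oo-oo-o-ooooo-
--ooooooooooooo---oo
--o-----------o-o-o-
--o-ooooooooo-oooooo
--ooo-------ooo-----
--o-o-ooooo-o-o-ooo-
--ooooo---ooooooo-oo
count of o: 14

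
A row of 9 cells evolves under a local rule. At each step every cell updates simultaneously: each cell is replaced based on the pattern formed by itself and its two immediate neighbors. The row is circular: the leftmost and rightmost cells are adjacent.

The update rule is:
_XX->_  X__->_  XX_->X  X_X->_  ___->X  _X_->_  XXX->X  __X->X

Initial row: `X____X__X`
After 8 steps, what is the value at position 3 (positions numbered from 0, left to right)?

X_XXX__X_
___XX_X__
XXX_X___X
XXX___XX_
_XX_XX_X_
X_X__X___
____X__XX
_XXX__X_X
position 3 holds X

X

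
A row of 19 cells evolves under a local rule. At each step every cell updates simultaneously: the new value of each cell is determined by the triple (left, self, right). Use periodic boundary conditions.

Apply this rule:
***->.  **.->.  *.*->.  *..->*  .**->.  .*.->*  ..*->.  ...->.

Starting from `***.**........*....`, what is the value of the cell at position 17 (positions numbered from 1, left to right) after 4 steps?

.

......*.......**...
......**........*..
........*.......**.
........**........*
position 17 holds .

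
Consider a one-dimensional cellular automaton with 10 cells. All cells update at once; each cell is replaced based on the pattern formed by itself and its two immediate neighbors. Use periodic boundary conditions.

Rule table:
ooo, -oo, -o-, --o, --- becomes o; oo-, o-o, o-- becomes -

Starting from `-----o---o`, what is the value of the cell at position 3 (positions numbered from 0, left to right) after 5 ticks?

-ooooo-ooo
-oooo--oo-
oooo--oo--
ooo--oo--o
oo--oo--oo
position 3 holds -

-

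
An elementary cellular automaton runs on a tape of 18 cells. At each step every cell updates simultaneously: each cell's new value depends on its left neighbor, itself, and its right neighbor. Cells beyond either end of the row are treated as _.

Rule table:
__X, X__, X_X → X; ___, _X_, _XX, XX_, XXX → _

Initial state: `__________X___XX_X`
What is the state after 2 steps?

step 1: _________X_X_X__X_
step 2: ________X_X_X_XX_X

________X_X_X_XX_X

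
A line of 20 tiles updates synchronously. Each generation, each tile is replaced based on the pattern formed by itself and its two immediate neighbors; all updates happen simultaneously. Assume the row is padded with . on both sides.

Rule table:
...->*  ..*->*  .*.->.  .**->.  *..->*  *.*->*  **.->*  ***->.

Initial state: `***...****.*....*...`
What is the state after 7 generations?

.**...**.****.***.**

generation 1: ..****...**.****.***
generation 2: **...****.**...**..*
generation 3: .****...**.****.***.
generation 4: *...****.**...**..**
generation 5: .***...**.****.***.*
generation 6: *..****.**...**..**.
generation 7: .**...**.****.***.**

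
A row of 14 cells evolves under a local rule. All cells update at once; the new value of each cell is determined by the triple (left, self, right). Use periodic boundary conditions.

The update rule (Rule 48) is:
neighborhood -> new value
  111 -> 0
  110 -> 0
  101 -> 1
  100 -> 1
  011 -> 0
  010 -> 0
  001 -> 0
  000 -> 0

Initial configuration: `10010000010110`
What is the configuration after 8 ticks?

00010010100100

01001000001001
10100100000100
01010010000010
00101001000001
10010100100000
01001010010000
00100101001000
00010010100100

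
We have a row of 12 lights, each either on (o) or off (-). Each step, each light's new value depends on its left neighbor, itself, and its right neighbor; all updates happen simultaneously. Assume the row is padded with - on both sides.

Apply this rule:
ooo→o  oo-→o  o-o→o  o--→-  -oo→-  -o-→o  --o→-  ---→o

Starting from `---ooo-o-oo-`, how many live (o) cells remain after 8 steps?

6

step 1: oo--ooooo-o-
step 2: -o---oooooo-
step 3: -o-o--ooooo-
step 4: -ooo---oooo-
step 5: --oo-o--ooo-
step 6: o--ooo---oo-
step 7: o---oo-o--o-
step 8: o-o--ooo--o-
count of o: 6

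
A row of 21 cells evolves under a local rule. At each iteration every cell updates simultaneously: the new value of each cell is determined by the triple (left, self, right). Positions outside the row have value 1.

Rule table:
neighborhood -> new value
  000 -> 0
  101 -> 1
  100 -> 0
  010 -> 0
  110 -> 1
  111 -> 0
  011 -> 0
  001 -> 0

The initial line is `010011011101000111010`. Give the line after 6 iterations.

100001100110000001101
100000100010000000110
100000000000000000011
100000000000000000000
100000000000000000000  (fixed point — unchanged through iteration 6)

100000000000000000000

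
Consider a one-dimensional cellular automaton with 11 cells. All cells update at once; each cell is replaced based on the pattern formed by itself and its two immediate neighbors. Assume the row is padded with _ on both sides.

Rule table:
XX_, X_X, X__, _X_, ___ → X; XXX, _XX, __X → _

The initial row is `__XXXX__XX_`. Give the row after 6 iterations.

__XX__XXX_X

iteration 1: X____XX__XX
iteration 2: XXXX__XX__X
iteration 3: ___XX__XX_X
iteration 4: XX__XX__XXX
iteration 5: _XX__XX___X
iteration 6: __XX__XXX_X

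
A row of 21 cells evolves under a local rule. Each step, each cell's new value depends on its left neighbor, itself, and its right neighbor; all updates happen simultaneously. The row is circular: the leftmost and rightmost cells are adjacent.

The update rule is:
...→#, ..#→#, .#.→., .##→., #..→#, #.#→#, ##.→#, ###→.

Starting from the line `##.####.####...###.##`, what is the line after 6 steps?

.##...##...####..##..
#.####.####...###.###
##...##...####..##...
.####.####...###.####
#...##...####..##...#
####.####...###.####.

####.####...###.####.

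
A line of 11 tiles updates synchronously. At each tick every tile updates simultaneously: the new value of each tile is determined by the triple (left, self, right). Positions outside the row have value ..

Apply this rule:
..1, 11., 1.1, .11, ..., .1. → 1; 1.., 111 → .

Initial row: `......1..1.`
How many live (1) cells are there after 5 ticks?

8

1111111.11.
1.....1111.
1.11111..1.
111...1.11.
1.1.111111.
count of 1: 8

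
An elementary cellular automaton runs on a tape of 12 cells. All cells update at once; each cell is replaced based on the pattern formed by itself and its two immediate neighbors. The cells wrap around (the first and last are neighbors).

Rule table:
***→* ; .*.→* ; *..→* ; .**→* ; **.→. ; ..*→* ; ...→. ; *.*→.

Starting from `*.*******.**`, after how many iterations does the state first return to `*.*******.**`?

12

..******..**
*******.***.
******..**..
*****.***.**
****..**..**
***.***.****
**..**..****
*.***.******
..**..******
***.*******.
**..******..
*.*******.**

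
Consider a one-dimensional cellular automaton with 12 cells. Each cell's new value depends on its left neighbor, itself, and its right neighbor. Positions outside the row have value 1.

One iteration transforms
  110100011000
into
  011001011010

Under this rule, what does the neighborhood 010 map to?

0

At position 3 the neighborhood is 010; the next row has 0 there.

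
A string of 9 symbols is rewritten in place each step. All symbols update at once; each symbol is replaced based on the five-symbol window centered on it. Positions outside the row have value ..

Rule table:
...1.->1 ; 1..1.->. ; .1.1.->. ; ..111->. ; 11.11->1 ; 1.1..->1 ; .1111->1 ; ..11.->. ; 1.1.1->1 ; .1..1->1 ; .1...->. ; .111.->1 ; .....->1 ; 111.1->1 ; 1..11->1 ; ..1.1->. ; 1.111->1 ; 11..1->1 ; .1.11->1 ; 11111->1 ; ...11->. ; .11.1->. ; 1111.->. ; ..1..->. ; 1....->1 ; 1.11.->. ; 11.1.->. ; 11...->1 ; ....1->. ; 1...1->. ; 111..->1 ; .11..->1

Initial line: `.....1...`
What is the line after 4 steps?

1...1.1.1

111.1..11
.11.111.1
...1111.1
1...1.1.1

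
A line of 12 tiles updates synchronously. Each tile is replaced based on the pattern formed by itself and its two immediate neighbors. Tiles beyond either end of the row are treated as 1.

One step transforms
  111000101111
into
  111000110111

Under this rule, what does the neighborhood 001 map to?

At position 5 the neighborhood is 001; the next row has 0 there.

0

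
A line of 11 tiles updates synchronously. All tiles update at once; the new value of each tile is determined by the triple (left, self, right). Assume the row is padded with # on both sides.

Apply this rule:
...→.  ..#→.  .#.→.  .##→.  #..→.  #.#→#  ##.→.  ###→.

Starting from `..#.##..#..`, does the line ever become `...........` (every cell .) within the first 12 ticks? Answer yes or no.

...#.......
...........
all cells are . at tick 2

yes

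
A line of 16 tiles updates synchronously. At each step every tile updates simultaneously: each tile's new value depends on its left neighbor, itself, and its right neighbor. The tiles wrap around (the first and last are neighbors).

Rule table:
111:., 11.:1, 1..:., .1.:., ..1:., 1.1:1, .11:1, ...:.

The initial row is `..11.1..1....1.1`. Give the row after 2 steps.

step 1: ..111.........1.
step 2: ..1.1...........

..1.1...........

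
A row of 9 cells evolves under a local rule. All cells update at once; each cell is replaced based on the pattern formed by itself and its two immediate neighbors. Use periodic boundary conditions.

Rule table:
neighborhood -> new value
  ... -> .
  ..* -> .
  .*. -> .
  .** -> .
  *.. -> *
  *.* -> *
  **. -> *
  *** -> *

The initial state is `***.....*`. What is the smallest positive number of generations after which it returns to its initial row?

9

****.....
.****....
..****...
...****..
....****.
.....****
*.....***
**.....**
***.....*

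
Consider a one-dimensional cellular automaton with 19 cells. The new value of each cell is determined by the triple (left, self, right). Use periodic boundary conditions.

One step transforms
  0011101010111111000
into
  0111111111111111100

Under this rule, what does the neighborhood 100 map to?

At position 16 the neighborhood is 100; the next row has 1 there.

1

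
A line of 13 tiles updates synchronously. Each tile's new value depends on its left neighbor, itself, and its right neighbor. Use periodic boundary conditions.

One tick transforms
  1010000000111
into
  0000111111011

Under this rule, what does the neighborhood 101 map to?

0

At position 1 the neighborhood is 101; the next row has 0 there.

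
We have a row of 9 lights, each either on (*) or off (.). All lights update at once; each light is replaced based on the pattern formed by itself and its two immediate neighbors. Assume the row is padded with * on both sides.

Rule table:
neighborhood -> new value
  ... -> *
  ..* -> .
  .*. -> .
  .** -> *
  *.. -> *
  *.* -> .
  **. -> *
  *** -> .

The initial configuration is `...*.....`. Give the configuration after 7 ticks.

**.**.**.

**..****.
.**.*..*.
.**..*...
.***..**.
.*.**.**.
...**.**.
**.**.**.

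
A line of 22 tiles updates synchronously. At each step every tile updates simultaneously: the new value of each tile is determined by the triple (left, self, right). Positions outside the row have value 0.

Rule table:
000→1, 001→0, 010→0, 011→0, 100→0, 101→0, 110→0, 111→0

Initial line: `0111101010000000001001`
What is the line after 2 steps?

step 1: 0000000000111111100000
step 2: 1111111110000000001111

1111111110000000001111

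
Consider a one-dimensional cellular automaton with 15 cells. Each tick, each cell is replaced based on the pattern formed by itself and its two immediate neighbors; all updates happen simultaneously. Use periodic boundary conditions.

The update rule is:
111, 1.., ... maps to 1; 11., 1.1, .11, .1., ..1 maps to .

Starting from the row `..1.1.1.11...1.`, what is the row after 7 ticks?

tick 1: 1.........11..1
tick 2: .11111111...1..
tick 3: ..111111.11..11
tick 4: 1..1111....1...
tick 5: .1..11.111..11.
tick 6: ..1.....1.1...1
tick 7: 1..1111....11..

1..1111....11..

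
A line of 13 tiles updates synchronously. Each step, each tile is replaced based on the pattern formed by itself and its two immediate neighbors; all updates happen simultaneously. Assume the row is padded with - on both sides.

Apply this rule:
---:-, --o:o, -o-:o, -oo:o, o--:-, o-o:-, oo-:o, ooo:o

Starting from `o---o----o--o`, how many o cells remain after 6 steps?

step 1: o--oo---oo-oo
step 2: o-ooo--ooo-oo
step 3: o-ooo-oooo-oo
step 4: o-ooo-oooo-oo  (fixed point — unchanged through step 6)
count of o: 10

10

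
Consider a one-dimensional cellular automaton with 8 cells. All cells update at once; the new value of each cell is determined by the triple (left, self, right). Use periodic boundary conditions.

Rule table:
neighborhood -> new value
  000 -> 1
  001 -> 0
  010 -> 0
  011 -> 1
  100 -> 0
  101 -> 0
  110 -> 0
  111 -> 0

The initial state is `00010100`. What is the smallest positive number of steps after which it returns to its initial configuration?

11000001
00011101
01010000
00000111
01110100
01000001
00011100
11010001
00000101
01110000
01000111
00010100

12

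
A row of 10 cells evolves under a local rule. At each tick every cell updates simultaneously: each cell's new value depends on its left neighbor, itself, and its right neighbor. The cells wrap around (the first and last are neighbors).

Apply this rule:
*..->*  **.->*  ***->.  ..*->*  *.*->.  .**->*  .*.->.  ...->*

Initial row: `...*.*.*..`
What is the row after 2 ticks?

tick 1: ***.....**
tick 2: ..*******.

..*******.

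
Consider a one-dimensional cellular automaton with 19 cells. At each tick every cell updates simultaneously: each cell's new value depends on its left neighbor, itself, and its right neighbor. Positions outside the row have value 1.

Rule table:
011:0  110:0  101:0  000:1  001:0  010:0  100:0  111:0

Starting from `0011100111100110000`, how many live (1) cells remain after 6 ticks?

0000000000000000110
0111111111111110000
0000000000000000110  (repeats tick 1; period 2)
tick 6: 0111111111111110000
count of 1: 14

14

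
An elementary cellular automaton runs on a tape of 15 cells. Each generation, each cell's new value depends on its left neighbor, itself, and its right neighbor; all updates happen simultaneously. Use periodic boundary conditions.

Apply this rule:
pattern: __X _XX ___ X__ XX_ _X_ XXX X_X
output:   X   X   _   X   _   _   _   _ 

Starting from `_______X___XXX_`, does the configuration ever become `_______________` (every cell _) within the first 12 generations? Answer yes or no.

no

generation 1: ______X_X_XX__X
generation 2: X____X____X_XX_
generation 3: _X__X_X__X__X__
generation 4: X_XX___XX_XX_X_
generation 5: __X_X_XX__X____
generation 6: _X____X_XX_X___
generation 7: X_X__X__X___X__
generation 8: ___XX_XX_X_X_XX
generation 9: X_XX__X______X_
generation 10: __X_XX_X____X__
generation 11: _X__X___X__X_X_
generation 12: X_XX_X_X_XX___X
generation 12 is X_XX_X_X_XX___X, still not uniform _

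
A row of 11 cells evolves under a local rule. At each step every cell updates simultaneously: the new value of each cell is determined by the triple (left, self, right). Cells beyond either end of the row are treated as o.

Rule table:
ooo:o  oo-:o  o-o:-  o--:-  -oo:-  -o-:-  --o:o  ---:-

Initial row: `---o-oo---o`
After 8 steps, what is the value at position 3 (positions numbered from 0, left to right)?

--o---o--o-
-o---o--o--
----o--o--o
---o--o--o-
--o--o--o--
-o--o--o--o
---o--o--o-  (repeats step 4; period 3)
step 8: --o--o--o--
position 3 holds -

-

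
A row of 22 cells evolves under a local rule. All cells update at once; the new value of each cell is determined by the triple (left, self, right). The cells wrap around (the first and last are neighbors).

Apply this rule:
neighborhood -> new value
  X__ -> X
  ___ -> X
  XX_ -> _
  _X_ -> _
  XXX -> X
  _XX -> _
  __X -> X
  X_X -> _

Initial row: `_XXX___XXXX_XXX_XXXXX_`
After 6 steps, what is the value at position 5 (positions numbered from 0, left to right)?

X

X_X_XXX_XX___X___XXX_X
_____X____XXX_XXX_X___
XXXXX_XXXX_X___X___XXX
XXXX___XX___XXX_XXX_XX
XXX_XXX__XXX_X___X___X
XX___X_XX_X___XXX_XXX_
position 5 holds X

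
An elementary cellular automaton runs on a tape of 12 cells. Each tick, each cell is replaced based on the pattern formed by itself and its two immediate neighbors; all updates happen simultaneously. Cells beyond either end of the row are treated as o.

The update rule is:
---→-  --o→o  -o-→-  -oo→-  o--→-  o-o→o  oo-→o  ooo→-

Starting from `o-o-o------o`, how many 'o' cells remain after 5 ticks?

oo-o------o-
-oo------o-o
o-o-----o-o-
oo-----o-o-o
-o----o-o-o-
count of o: 4

4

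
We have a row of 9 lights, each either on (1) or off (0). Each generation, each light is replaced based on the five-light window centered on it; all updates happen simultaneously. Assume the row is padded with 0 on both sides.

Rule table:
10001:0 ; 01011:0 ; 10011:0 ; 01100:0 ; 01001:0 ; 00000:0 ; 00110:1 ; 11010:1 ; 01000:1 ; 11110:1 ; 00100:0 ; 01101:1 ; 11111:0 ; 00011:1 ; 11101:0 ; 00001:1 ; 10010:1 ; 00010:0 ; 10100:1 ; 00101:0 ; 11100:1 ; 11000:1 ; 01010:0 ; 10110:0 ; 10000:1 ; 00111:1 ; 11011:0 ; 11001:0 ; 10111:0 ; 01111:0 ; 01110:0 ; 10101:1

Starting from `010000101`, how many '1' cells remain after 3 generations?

3

001110001
111011000
100000110
count of 1: 3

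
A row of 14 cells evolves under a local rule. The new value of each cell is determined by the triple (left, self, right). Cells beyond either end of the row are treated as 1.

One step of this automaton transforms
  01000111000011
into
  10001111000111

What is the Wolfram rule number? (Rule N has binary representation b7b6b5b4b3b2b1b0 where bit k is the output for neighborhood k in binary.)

234

position 6: 111 → 1  (bit 7 = 1)
position 7: 110 → 1  (bit 6 = 1)
position 0: 101 → 1  (bit 5 = 1)
position 2: 100 → 0  (bit 4 = 0)
position 5: 011 → 1  (bit 3 = 1)
position 1: 010 → 0  (bit 2 = 0)
position 4: 001 → 1  (bit 1 = 1)
position 3: 000 → 0  (bit 0 = 0)
bits b7..b0 = 11101010 = 234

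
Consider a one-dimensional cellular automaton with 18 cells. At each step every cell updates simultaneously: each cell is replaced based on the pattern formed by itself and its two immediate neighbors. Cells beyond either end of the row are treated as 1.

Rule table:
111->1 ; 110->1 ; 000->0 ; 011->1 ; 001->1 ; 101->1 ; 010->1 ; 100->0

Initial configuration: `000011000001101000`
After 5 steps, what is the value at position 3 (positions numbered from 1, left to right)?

000111000011111001
001111000111111011
011111001111111111
111111011111111111
111111111111111111
position 3 holds 1

1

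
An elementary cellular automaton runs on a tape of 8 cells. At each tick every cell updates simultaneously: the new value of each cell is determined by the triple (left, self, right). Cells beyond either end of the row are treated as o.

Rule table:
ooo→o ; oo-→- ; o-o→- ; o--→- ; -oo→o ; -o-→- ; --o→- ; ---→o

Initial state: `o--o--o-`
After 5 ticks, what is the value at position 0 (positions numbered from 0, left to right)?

--------
-oooooo-
-ooooo--
-oooo---
-ooo--o-
position 0 holds -

-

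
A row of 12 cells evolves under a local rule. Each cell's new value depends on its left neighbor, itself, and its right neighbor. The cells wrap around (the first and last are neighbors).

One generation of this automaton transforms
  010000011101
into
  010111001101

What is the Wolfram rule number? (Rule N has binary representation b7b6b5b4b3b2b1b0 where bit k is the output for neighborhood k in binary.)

position 8: 111 → 1  (bit 7 = 1)
position 9: 110 → 1  (bit 6 = 1)
position 0: 101 → 0  (bit 5 = 0)
position 2: 100 → 0  (bit 4 = 0)
position 7: 011 → 0  (bit 3 = 0)
position 1: 010 → 1  (bit 2 = 1)
position 6: 001 → 0  (bit 1 = 0)
position 3: 000 → 1  (bit 0 = 1)
bits b7..b0 = 11000101 = 197

197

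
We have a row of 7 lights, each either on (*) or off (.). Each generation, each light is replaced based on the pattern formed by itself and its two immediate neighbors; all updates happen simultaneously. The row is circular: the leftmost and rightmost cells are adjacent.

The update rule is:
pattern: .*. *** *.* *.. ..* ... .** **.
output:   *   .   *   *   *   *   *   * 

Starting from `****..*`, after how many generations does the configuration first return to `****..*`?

2

generation 1: ...****
generation 2: ****..*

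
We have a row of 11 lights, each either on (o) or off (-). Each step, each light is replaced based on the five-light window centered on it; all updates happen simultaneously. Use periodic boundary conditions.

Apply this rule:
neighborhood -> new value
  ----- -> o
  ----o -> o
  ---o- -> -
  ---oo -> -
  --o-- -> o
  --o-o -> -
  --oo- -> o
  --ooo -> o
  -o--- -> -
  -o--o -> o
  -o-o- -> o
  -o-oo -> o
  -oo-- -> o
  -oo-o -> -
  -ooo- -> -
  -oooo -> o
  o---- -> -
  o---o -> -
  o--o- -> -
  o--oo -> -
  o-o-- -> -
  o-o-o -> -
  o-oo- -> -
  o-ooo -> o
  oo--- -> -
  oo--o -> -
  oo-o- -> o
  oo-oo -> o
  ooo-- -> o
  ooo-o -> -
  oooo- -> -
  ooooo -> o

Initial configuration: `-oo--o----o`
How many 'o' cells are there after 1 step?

o-o--o--o--
count of o: 4

4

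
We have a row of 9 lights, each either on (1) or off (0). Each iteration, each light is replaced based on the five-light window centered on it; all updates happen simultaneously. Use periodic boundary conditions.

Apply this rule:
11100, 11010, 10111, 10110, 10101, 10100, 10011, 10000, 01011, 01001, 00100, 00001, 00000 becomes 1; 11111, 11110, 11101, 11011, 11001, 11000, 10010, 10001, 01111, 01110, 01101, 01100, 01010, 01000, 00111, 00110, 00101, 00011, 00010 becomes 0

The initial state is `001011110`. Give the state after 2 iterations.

000110010
110000010

110000010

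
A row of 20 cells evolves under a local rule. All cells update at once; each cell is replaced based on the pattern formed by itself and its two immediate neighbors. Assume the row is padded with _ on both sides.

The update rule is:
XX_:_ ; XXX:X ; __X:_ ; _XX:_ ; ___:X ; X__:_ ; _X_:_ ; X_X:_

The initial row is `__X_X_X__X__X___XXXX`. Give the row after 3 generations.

X_____________X__XX_
__XXXXXXXXXXX_______
X__XXXXXXXXX__XXXXXX

X__XXXXXXXXX__XXXXXX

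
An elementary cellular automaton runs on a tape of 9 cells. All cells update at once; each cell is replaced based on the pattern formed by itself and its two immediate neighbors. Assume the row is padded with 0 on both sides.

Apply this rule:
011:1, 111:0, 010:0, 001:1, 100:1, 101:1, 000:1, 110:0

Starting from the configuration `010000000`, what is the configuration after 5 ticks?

011011111

tick 1: 101111111
tick 2: 011000000
tick 3: 110111111
tick 4: 101100000
tick 5: 011011111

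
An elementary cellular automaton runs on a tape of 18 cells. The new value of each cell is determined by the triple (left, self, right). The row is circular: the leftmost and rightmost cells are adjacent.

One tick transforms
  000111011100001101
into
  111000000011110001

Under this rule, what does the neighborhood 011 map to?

0

At position 3 the neighborhood is 011; the next row has 0 there.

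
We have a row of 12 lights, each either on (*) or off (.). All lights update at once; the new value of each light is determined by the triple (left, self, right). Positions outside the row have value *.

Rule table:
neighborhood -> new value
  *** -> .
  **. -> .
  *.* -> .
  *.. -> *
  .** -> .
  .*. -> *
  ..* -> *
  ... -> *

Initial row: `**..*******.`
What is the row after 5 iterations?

..**........

..**........
**..********
..**........  (repeats iteration 1; period 2)
iteration 5: ..**........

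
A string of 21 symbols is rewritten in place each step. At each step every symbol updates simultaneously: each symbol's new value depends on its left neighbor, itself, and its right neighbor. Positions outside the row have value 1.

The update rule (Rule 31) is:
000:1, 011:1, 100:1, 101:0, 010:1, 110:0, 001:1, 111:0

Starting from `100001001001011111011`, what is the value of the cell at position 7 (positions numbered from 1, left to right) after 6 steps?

0

011111111111010000010
010000000000011111110
011111111111110000000
010000000000001111111
011111111111111000000
010000000000000111111
position 7 holds 0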